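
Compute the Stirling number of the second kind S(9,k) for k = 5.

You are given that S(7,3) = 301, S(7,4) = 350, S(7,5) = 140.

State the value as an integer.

i=8: T(8,4)=301+4·350=1701 | T(8,5)=350+5·140=1050
i=9: T(9,5)=1701+5·1050=6951
Read S(9,5) = 6951.

6951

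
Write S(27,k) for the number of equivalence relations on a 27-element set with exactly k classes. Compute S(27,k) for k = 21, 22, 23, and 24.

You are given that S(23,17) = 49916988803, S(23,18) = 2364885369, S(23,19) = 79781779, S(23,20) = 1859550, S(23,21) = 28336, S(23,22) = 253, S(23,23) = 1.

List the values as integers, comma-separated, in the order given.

495564056130, 15015551265, 333832005, 5265000

row 24: T[24][18]=18·2364885369+49916988803=92484925445  T[24][19]=19·79781779+2364885369=3880739170  T[24][20]=20·1859550+79781779=116972779  T[24][21]=21·28336+1859550=2454606  T[24][22]=22·253+28336=33902  T[24][23]=23·1+253=276  T[24][24]=24·0+1=1
row 25: T[25][19]=19·3880739170+92484925445=166218969675  T[25][20]=20·116972779+3880739170=6220194750  T[25][21]=21·2454606+116972779=168519505  T[25][22]=22·33902+2454606=3200450  T[25][23]=23·276+33902=40250  T[25][24]=24·1+276=300
row 26: T[26][20]=20·6220194750+166218969675=290622864675  T[26][21]=21·168519505+6220194750=9759104355  T[26][22]=22·3200450+168519505=238929405  T[26][23]=23·40250+3200450=4126200  T[26][24]=24·300+40250=47450
row 27: T[27][21]=21·9759104355+290622864675=495564056130  T[27][22]=22·238929405+9759104355=15015551265  T[27][23]=23·4126200+238929405=333832005  T[27][24]=24·47450+4126200=5265000
Read S(27,21) = 495564056130, S(27,22) = 15015551265, S(27,23) = 333832005, S(27,24) = 5265000.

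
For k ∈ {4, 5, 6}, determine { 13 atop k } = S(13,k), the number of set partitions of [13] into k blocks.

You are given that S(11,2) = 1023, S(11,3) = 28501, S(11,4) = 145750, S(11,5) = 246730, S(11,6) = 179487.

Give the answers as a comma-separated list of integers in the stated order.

@12  (12,3):28501·3+1023→86526, (12,4):145750·4+28501→611501, (12,5):246730·5+145750→1379400, (12,6):179487·6+246730→1323652
@13  (13,4):611501·4+86526→2532530, (13,5):1379400·5+611501→7508501, (13,6):1323652·6+1379400→9321312
Read S(13,4) = 2532530, S(13,5) = 7508501, S(13,6) = 9321312.

2532530, 7508501, 9321312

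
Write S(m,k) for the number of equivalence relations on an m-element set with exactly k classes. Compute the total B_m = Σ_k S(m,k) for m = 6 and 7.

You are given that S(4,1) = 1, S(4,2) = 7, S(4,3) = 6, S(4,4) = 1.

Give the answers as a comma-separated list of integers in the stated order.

i=5: T(5,1)=0+1·1=1 | T(5,2)=1+2·7=15 | T(5,3)=7+3·6=25 | T(5,4)=6+4·1=10 | T(5,5)=1+5·0=1
i=6: T(6,1)=0+1·1=1 | T(6,2)=1+2·15=31 | T(6,3)=15+3·25=90 | T(6,4)=25+4·10=65 | T(6,5)=10+5·1=15 | T(6,6)=1+6·0=1
i=7: T(7,1)=0+1·1=1 | T(7,2)=1+2·31=63 | T(7,3)=31+3·90=301 | T(7,4)=90+4·65=350 | T(7,5)=65+5·15=140 | T(7,6)=15+6·1=21 | T(7,7)=1+7·0=1
B_6 = ΣS(6,k) = 1+31+90+65+15+1 = 203
B_7 = ΣS(7,k) = 1+63+301+350+140+21+1 = 877

203, 877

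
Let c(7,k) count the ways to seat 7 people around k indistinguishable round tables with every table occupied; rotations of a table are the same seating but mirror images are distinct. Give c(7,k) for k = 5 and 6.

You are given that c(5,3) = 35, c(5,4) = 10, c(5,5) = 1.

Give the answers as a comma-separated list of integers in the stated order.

[6] T[6,4]:5*10+35=85 · T[6,5]:5*1+10=15 · T[6,6]:5*0+1=1
[7] T[7,5]:6*15+85=175 · T[7,6]:6*1+15=21
Read c(7,5) = 175, c(7,6) = 21.

175, 21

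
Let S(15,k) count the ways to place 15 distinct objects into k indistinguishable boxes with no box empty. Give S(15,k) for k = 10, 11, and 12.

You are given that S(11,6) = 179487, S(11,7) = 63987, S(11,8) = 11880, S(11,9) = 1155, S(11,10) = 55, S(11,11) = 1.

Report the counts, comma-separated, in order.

12662650, 1479478, 106470

r12: T_12,7=7×63987+179487=627396; T_12,8=8×11880+63987=159027; T_12,9=9×1155+11880=22275; T_12,10=10×55+1155=1705; T_12,11=11×1+55=66; T_12,12=12×0+1=1
r13: T_13,8=8×159027+627396=1899612; T_13,9=9×22275+159027=359502; T_13,10=10×1705+22275=39325; T_13,11=11×66+1705=2431; T_13,12=12×1+66=78
r14: T_14,9=9×359502+1899612=5135130; T_14,10=10×39325+359502=752752; T_14,11=11×2431+39325=66066; T_14,12=12×78+2431=3367
r15: T_15,10=10×752752+5135130=12662650; T_15,11=11×66066+752752=1479478; T_15,12=12×3367+66066=106470
Read S(15,10) = 12662650, S(15,11) = 1479478, S(15,12) = 106470.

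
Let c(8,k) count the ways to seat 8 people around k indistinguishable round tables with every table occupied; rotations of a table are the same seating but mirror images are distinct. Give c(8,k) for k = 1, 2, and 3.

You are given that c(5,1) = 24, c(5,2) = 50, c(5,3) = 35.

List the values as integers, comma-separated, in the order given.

[6] T[6,1]:5*24+0=120 · T[6,2]:5*50+24=274 · T[6,3]:5*35+50=225
[7] T[7,1]:6*120+0=720 · T[7,2]:6*274+120=1764 · T[7,3]:6*225+274=1624
[8] T[8,1]:7*720+0=5040 · T[8,2]:7*1764+720=13068 · T[8,3]:7*1624+1764=13132
Read c(8,1) = 5040, c(8,2) = 13068, c(8,3) = 13132.

5040, 13068, 13132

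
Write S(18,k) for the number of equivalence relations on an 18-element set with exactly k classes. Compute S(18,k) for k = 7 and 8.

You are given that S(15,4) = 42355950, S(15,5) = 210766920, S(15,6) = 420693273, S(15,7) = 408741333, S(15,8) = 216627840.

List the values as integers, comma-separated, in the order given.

197462483400, 189036065010

[16] T[16,5]:5*210766920+42355950=1096190550 · T[16,6]:6*420693273+210766920=2734926558 · T[16,7]:7*408741333+420693273=3281882604 · T[16,8]:8*216627840+408741333=2141764053
[17] T[17,6]:6*2734926558+1096190550=17505749898 · T[17,7]:7*3281882604+2734926558=25708104786 · T[17,8]:8*2141764053+3281882604=20415995028
[18] T[18,7]:7*25708104786+17505749898=197462483400 · T[18,8]:8*20415995028+25708104786=189036065010
Read S(18,7) = 197462483400, S(18,8) = 189036065010.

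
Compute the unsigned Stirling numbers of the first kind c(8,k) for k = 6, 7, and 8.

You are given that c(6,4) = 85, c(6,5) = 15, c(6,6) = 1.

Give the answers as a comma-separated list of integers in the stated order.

322, 28, 1

i=7: T(7,5)=85+6·15=175 | T(7,6)=15+6·1=21 | T(7,7)=1+6·0=1
i=8: T(8,6)=175+7·21=322 | T(8,7)=21+7·1=28 | T(8,8)=1+7·0=1
Read c(8,6) = 322, c(8,7) = 28, c(8,8) = 1.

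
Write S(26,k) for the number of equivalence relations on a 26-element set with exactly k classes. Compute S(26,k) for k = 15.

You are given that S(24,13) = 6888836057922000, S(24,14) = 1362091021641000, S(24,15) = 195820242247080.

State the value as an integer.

[25] T[25,14]:14*1362091021641000+6888836057922000=25958110360896000 · T[25,15]:15*195820242247080+1362091021641000=4299394655347200
[26] T[26,15]:15*4299394655347200+25958110360896000=90449030191104000
Read S(26,15) = 90449030191104000.

90449030191104000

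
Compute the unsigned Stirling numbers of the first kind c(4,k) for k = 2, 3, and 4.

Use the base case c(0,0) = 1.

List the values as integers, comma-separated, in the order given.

11, 6, 1

r1: T_1,1=0×0+1=1
r2: T_2,1=1×1+0=1; T_2,2=1×0+1=1
r3: T_3,1=2×1+0=2; T_3,2=2×1+1=3; T_3,3=2×0+1=1
r4: T_4,2=3×3+2=11; T_4,3=3×1+3=6; T_4,4=3×0+1=1
Read c(4,2) = 11, c(4,3) = 6, c(4,4) = 1.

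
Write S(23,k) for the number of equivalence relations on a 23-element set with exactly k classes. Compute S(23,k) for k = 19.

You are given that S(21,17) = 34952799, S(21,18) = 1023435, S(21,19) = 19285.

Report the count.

i=22: T(22,18)=34952799+18·1023435=53374629 | T(22,19)=1023435+19·19285=1389850
i=23: T(23,19)=53374629+19·1389850=79781779
Read S(23,19) = 79781779.

79781779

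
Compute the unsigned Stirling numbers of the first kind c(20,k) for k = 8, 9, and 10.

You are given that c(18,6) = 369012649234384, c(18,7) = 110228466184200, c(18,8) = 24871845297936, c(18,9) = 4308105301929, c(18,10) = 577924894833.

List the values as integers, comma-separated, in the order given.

@19  (19,7):110228466184200·18+369012649234384→2353125040549984, (19,8):24871845297936·18+110228466184200→557921681547048, (19,9):4308105301929·18+24871845297936→102417740732658, (19,10):577924894833·18+4308105301929→14710753408923
@20  (20,8):557921681547048·19+2353125040549984→12953636989943896, (20,9):102417740732658·19+557921681547048→2503858755467550, (20,10):14710753408923·19+102417740732658→381922055502195
Read c(20,8) = 12953636989943896, c(20,9) = 2503858755467550, c(20,10) = 381922055502195.

12953636989943896, 2503858755467550, 381922055502195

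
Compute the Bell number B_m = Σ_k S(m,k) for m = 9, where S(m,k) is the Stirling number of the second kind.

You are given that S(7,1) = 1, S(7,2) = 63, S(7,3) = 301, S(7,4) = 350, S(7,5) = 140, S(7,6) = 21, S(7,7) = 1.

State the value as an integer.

i=8: T(8,1)=0+1·1=1 | T(8,2)=1+2·63=127 | T(8,3)=63+3·301=966 | T(8,4)=301+4·350=1701 | T(8,5)=350+5·140=1050 | T(8,6)=140+6·21=266 | T(8,7)=21+7·1=28 | T(8,8)=1+8·0=1
i=9: T(9,1)=0+1·1=1 | T(9,2)=1+2·127=255 | T(9,3)=127+3·966=3025 | T(9,4)=966+4·1701=7770 | T(9,5)=1701+5·1050=6951 | T(9,6)=1050+6·266=2646 | T(9,7)=266+7·28=462 | T(9,8)=28+8·1=36 | T(9,9)=1+9·0=1
B_9 = ΣS(9,k) = 1+255+3025+7770+6951+2646+462+36+1 = 21147

21147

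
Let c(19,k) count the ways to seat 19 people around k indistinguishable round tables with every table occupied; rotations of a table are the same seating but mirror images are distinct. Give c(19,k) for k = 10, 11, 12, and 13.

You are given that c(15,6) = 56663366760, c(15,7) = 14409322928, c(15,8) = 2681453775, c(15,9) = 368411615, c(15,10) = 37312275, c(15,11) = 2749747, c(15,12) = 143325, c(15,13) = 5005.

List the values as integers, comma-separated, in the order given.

[16] T[16,7]:15*14409322928+56663366760=272803210680 · T[16,8]:15*2681453775+14409322928=54631129553 · T[16,9]:15*368411615+2681453775=8207628000 · T[16,10]:15*37312275+368411615=928095740 · T[16,11]:15*2749747+37312275=78558480 · T[16,12]:15*143325+2749747=4899622 · T[16,13]:15*5005+143325=218400
[17] T[17,8]:16*54631129553+272803210680=1146901283528 · T[17,9]:16*8207628000+54631129553=185953177553 · T[17,10]:16*928095740+8207628000=23057159840 · T[17,11]:16*78558480+928095740=2185031420 · T[17,12]:16*4899622+78558480=156952432 · T[17,13]:16*218400+4899622=8394022
[18] T[18,9]:17*185953177553+1146901283528=4308105301929 · T[18,10]:17*23057159840+185953177553=577924894833 · T[18,11]:17*2185031420+23057159840=60202693980 · T[18,12]:17*156952432+2185031420=4853222764 · T[18,13]:17*8394022+156952432=299650806
[19] T[19,10]:18*577924894833+4308105301929=14710753408923 · T[19,11]:18*60202693980+577924894833=1661573386473 · T[19,12]:18*4853222764+60202693980=147560703732 · T[19,13]:18*299650806+4853222764=10246937272
Read c(19,10) = 14710753408923, c(19,11) = 1661573386473, c(19,12) = 147560703732, c(19,13) = 10246937272.

14710753408923, 1661573386473, 147560703732, 10246937272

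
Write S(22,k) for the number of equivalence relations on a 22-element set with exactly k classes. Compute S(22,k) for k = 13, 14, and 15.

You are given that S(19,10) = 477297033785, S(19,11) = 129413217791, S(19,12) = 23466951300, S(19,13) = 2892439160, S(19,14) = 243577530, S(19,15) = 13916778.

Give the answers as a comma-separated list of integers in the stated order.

[20] T[20,11]:11*129413217791+477297033785=1900842429486 · T[20,12]:12*23466951300+129413217791=411016633391 · T[20,13]:13*2892439160+23466951300=61068660380 · T[20,14]:14*243577530+2892439160=6302524580 · T[20,15]:15*13916778+243577530=452329200
[21] T[21,12]:12*411016633391+1900842429486=6833042030178 · T[21,13]:13*61068660380+411016633391=1204909218331 · T[21,14]:14*6302524580+61068660380=149304004500 · T[21,15]:15*452329200+6302524580=13087462580
[22] T[22,13]:13*1204909218331+6833042030178=22496861868481 · T[22,14]:14*149304004500+1204909218331=3295165281331 · T[22,15]:15*13087462580+149304004500=345615943200
Read S(22,13) = 22496861868481, S(22,14) = 3295165281331, S(22,15) = 345615943200.

22496861868481, 3295165281331, 345615943200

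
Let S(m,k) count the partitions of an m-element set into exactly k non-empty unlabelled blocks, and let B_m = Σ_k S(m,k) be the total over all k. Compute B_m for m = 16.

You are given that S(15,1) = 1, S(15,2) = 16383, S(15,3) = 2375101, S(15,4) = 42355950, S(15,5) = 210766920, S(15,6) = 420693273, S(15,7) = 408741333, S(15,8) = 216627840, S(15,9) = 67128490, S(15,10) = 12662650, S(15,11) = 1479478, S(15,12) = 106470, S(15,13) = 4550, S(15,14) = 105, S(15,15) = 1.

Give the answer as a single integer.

10480142147

row 16: T[16][1]=1·1+0=1  T[16][2]=2·16383+1=32767  T[16][3]=3·2375101+16383=7141686  T[16][4]=4·42355950+2375101=171798901  T[16][5]=5·210766920+42355950=1096190550  T[16][6]=6·420693273+210766920=2734926558  T[16][7]=7·408741333+420693273=3281882604  T[16][8]=8·216627840+408741333=2141764053  T[16][9]=9·67128490+216627840=820784250  T[16][10]=10·12662650+67128490=193754990  T[16][11]=11·1479478+12662650=28936908  T[16][12]=12·106470+1479478=2757118  T[16][13]=13·4550+106470=165620  T[16][14]=14·105+4550=6020  T[16][15]=15·1+105=120  T[16][16]=16·0+1=1
B_16 = ΣS(16,k) = 1+32767+7141686+171798901+1096190550+2734926558+3281882604+2141764053+820784250+193754990+28936908+2757118+165620+6020+120+1 = 10480142147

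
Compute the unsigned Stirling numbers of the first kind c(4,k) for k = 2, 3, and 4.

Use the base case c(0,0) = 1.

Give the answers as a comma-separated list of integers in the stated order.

r1: T_1,1=0×0+1=1
r2: T_2,1=1×1+0=1; T_2,2=1×0+1=1
r3: T_3,1=2×1+0=2; T_3,2=2×1+1=3; T_3,3=2×0+1=1
r4: T_4,2=3×3+2=11; T_4,3=3×1+3=6; T_4,4=3×0+1=1
Read c(4,2) = 11, c(4,3) = 6, c(4,4) = 1.

11, 6, 1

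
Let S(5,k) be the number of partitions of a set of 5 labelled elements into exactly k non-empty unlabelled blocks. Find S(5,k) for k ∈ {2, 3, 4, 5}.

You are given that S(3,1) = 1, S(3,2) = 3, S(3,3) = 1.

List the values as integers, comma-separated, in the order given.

@4  (4,1):1·1+0→1, (4,2):3·2+1→7, (4,3):1·3+3→6, (4,4):0·4+1→1
@5  (5,2):7·2+1→15, (5,3):6·3+7→25, (5,4):1·4+6→10, (5,5):0·5+1→1
Read S(5,2) = 15, S(5,3) = 25, S(5,4) = 10, S(5,5) = 1.

15, 25, 10, 1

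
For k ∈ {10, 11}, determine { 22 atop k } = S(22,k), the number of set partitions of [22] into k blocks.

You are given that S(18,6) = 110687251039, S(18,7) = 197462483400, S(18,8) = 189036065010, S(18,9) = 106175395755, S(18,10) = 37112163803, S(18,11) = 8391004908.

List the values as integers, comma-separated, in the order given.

835143799377954, 366282500870286

i=19: T(19,7)=110687251039+7·197462483400=1492924634839 | T(19,8)=197462483400+8·189036065010=1709751003480 | T(19,9)=189036065010+9·106175395755=1144614626805 | T(19,10)=106175395755+10·37112163803=477297033785 | T(19,11)=37112163803+11·8391004908=129413217791
i=20: T(20,8)=1492924634839+8·1709751003480=15170932662679 | T(20,9)=1709751003480+9·1144614626805=12011282644725 | T(20,10)=1144614626805+10·477297033785=5917584964655 | T(20,11)=477297033785+11·129413217791=1900842429486
i=21: T(21,9)=15170932662679+9·12011282644725=123272476465204 | T(21,10)=12011282644725+10·5917584964655=71187132291275 | T(21,11)=5917584964655+11·1900842429486=26826851689001
i=22: T(22,10)=123272476465204+10·71187132291275=835143799377954 | T(22,11)=71187132291275+11·26826851689001=366282500870286
Read S(22,10) = 835143799377954, S(22,11) = 366282500870286.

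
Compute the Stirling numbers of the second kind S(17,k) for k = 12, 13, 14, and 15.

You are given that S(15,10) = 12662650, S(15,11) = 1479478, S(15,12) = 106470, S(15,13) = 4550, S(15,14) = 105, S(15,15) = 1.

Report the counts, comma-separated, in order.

62022324, 4910178, 249900, 7820

r16: T_16,11=11×1479478+12662650=28936908; T_16,12=12×106470+1479478=2757118; T_16,13=13×4550+106470=165620; T_16,14=14×105+4550=6020; T_16,15=15×1+105=120
r17: T_17,12=12×2757118+28936908=62022324; T_17,13=13×165620+2757118=4910178; T_17,14=14×6020+165620=249900; T_17,15=15×120+6020=7820
Read S(17,12) = 62022324, S(17,13) = 4910178, S(17,14) = 249900, S(17,15) = 7820.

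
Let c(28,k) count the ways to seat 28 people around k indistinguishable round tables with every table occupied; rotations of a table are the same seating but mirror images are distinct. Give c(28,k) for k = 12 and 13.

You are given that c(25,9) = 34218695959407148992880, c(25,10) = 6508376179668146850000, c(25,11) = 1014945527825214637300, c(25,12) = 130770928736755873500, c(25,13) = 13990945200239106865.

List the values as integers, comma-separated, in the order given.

row 26: T[26][10]=25·6508376179668146850000+34218695959407148992880=196928100451110820242880  T[26][11]=25·1014945527825214637300+6508376179668146850000=31882014375298512782500  T[26][12]=25·130770928736755873500+1014945527825214637300=4284218746244111474800  T[26][13]=25·13990945200239106865+130770928736755873500=480544558742733545125
row 27: T[27][11]=26·31882014375298512782500+196928100451110820242880=1025860474208872152587880  T[27][12]=26·4284218746244111474800+31882014375298512782500=143271701777645411127300  T[27][13]=26·480544558742733545125+4284218746244111474800=16778377273555183648050
row 28: T[28][12]=27·143271701777645411127300+1025860474208872152587880=4894196422205298253024980  T[28][13]=27·16778377273555183648050+143271701777645411127300=596287888163635369624650
Read c(28,12) = 4894196422205298253024980, c(28,13) = 596287888163635369624650.

4894196422205298253024980, 596287888163635369624650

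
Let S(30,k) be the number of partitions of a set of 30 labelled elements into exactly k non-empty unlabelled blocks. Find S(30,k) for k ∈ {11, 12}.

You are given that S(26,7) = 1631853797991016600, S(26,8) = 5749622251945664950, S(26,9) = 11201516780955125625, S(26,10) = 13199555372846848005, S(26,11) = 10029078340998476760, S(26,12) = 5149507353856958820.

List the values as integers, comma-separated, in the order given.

215047101560666876619690, 177979707061075333384555

row 27: T[27][8]=8·5749622251945664950+1631853797991016600=47628831813556336200  T[27][9]=9·11201516780955125625+5749622251945664950=106563273280541795575  T[27][10]=10·13199555372846848005+11201516780955125625=143197070509423605675  T[27][11]=11·10029078340998476760+13199555372846848005=123519417123830092365  T[27][12]=12·5149507353856958820+10029078340998476760=71823166587281982600
row 28: T[28][9]=9·106563273280541795575+47628831813556336200=1006698291338432496375  T[28][10]=10·143197070509423605675+106563273280541795575=1538533978374777852325  T[28][11]=11·123519417123830092365+143197070509423605675=1501910658871554621690  T[28][12]=12·71823166587281982600+123519417123830092365=985397416171213883565
row 29: T[29][10]=10·1538533978374777852325+1006698291338432496375=16392038075086211019625  T[29][11]=11·1501910658871554621690+1538533978374777852325=18059551225961878690915  T[29][12]=12·985397416171213883565+1501910658871554621690=13326679652926121224470
row 30: T[30][11]=11·18059551225961878690915+16392038075086211019625=215047101560666876619690  T[30][12]=12·13326679652926121224470+18059551225961878690915=177979707061075333384555
Read S(30,11) = 215047101560666876619690, S(30,12) = 177979707061075333384555.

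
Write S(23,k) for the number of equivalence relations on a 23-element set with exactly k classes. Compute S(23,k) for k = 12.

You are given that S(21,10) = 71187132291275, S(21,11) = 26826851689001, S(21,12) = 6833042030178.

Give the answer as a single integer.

1672162773483930

@22  (22,11):26826851689001·11+71187132291275→366282500870286, (22,12):6833042030178·12+26826851689001→108823356051137
@23  (23,12):108823356051137·12+366282500870286→1672162773483930
Read S(23,12) = 1672162773483930.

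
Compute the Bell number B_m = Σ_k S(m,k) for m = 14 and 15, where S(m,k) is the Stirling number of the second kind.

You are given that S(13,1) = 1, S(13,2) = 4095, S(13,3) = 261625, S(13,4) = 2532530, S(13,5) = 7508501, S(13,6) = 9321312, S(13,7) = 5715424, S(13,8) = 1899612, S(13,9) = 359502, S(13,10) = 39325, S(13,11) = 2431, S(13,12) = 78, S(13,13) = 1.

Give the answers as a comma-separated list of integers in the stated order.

190899322, 1382958545

[14] T[14,1]:1*1+0=1 · T[14,2]:2*4095+1=8191 · T[14,3]:3*261625+4095=788970 · T[14,4]:4*2532530+261625=10391745 · T[14,5]:5*7508501+2532530=40075035 · T[14,6]:6*9321312+7508501=63436373 · T[14,7]:7*5715424+9321312=49329280 · T[14,8]:8*1899612+5715424=20912320 · T[14,9]:9*359502+1899612=5135130 · T[14,10]:10*39325+359502=752752 · T[14,11]:11*2431+39325=66066 · T[14,12]:12*78+2431=3367 · T[14,13]:13*1+78=91 · T[14,14]:14*0+1=1
[15] T[15,1]:1*1+0=1 · T[15,2]:2*8191+1=16383 · T[15,3]:3*788970+8191=2375101 · T[15,4]:4*10391745+788970=42355950 · T[15,5]:5*40075035+10391745=210766920 · T[15,6]:6*63436373+40075035=420693273 · T[15,7]:7*49329280+63436373=408741333 · T[15,8]:8*20912320+49329280=216627840 · T[15,9]:9*5135130+20912320=67128490 · T[15,10]:10*752752+5135130=12662650 · T[15,11]:11*66066+752752=1479478 · T[15,12]:12*3367+66066=106470 · T[15,13]:13*91+3367=4550 · T[15,14]:14*1+91=105 · T[15,15]:15*0+1=1
B_14 = ΣS(14,k) = 1+8191+788970+10391745+40075035+63436373+49329280+20912320+5135130+752752+66066+3367+91+1 = 190899322
B_15 = ΣS(15,k) = 1+16383+2375101+42355950+210766920+420693273+408741333+216627840+67128490+12662650+1479478+106470+4550+105+1 = 1382958545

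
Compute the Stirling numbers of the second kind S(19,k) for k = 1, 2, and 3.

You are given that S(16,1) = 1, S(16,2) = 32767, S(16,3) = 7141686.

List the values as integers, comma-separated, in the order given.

@17  (17,1):1·1+0→1, (17,2):32767·2+1→65535, (17,3):7141686·3+32767→21457825
@18  (18,1):1·1+0→1, (18,2):65535·2+1→131071, (18,3):21457825·3+65535→64439010
@19  (19,1):1·1+0→1, (19,2):131071·2+1→262143, (19,3):64439010·3+131071→193448101
Read S(19,1) = 1, S(19,2) = 262143, S(19,3) = 193448101.

1, 262143, 193448101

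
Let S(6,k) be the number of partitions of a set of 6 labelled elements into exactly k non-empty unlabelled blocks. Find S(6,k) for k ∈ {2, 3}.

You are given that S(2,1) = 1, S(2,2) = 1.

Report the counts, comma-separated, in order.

[3] T[3,1]:1*1+0=1 · T[3,2]:2*1+1=3 · T[3,3]:3*0+1=1
[4] T[4,1]:1*1+0=1 · T[4,2]:2*3+1=7 · T[4,3]:3*1+3=6
[5] T[5,1]:1*1+0=1 · T[5,2]:2*7+1=15 · T[5,3]:3*6+7=25
[6] T[6,2]:2*15+1=31 · T[6,3]:3*25+15=90
Read S(6,2) = 31, S(6,3) = 90.

31, 90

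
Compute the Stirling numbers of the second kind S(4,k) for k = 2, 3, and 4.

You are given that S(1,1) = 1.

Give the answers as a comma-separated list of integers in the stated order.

7, 6, 1

row 2: T[2][1]=1·1+0=1  T[2][2]=2·0+1=1
row 3: T[3][1]=1·1+0=1  T[3][2]=2·1+1=3  T[3][3]=3·0+1=1
row 4: T[4][2]=2·3+1=7  T[4][3]=3·1+3=6  T[4][4]=4·0+1=1
Read S(4,2) = 7, S(4,3) = 6, S(4,4) = 1.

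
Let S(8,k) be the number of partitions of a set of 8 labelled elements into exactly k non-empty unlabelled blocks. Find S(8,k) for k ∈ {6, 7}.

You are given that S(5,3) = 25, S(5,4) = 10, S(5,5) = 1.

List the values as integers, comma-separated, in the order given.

266, 28

i=6: T(6,4)=25+4·10=65 | T(6,5)=10+5·1=15 | T(6,6)=1+6·0=1
i=7: T(7,5)=65+5·15=140 | T(7,6)=15+6·1=21 | T(7,7)=1+7·0=1
i=8: T(8,6)=140+6·21=266 | T(8,7)=21+7·1=28
Read S(8,6) = 266, S(8,7) = 28.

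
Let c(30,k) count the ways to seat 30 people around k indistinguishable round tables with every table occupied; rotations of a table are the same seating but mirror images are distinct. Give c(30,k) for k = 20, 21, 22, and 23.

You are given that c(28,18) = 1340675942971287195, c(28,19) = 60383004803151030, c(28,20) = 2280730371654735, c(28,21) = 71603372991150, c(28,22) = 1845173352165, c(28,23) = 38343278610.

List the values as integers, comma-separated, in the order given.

i=29: T(29,19)=1340675942971287195+28·60383004803151030=3031400077459516035 | T(29,20)=60383004803151030+28·2280730371654735=124243455209483610 | T(29,21)=2280730371654735+28·71603372991150=4285624815406935 | T(29,22)=71603372991150+28·1845173352165=123268226851770 | T(29,23)=1845173352165+28·38343278610=2918785153245
i=30: T(30,20)=3031400077459516035+29·124243455209483610=6634460278534540725 | T(30,21)=124243455209483610+29·4285624815406935=248526574856284725 | T(30,22)=4285624815406935+29·123268226851770=7860403394108265 | T(30,23)=123268226851770+29·2918785153245=207912996295875
Read c(30,20) = 6634460278534540725, c(30,21) = 248526574856284725, c(30,22) = 7860403394108265, c(30,23) = 207912996295875.

6634460278534540725, 248526574856284725, 7860403394108265, 207912996295875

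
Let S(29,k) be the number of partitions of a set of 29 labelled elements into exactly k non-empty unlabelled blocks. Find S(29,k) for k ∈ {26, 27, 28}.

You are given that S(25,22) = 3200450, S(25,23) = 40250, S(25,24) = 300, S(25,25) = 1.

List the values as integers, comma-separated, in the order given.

8336601, 74907, 406

i=26: T(26,23)=3200450+23·40250=4126200 | T(26,24)=40250+24·300=47450 | T(26,25)=300+25·1=325 | T(26,26)=1+26·0=1
i=27: T(27,24)=4126200+24·47450=5265000 | T(27,25)=47450+25·325=55575 | T(27,26)=325+26·1=351 | T(27,27)=1+27·0=1
i=28: T(28,25)=5265000+25·55575=6654375 | T(28,26)=55575+26·351=64701 | T(28,27)=351+27·1=378 | T(28,28)=1+28·0=1
i=29: T(29,26)=6654375+26·64701=8336601 | T(29,27)=64701+27·378=74907 | T(29,28)=378+28·1=406
Read S(29,26) = 8336601, S(29,27) = 74907, S(29,28) = 406.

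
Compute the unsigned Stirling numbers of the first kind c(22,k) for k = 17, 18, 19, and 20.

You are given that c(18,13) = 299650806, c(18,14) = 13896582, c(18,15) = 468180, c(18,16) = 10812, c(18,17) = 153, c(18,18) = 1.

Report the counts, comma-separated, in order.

@19  (19,14):13896582·18+299650806→549789282, (19,15):468180·18+13896582→22323822, (19,16):10812·18+468180→662796, (19,17):153·18+10812→13566, (19,18):1·18+153→171, (19,19):0·18+1→1
@20  (20,15):22323822·19+549789282→973941900, (20,16):662796·19+22323822→34916946, (20,17):13566·19+662796→920550, (20,18):171·19+13566→16815, (20,19):1·19+171→190, (20,20):0·19+1→1
@21  (21,16):34916946·20+973941900→1672280820, (21,17):920550·20+34916946→53327946, (21,18):16815·20+920550→1256850, (21,19):190·20+16815→20615, (21,20):1·20+190→210
@22  (22,17):53327946·21+1672280820→2792167686, (22,18):1256850·21+53327946→79721796, (22,19):20615·21+1256850→1689765, (22,20):210·21+20615→25025
Read c(22,17) = 2792167686, c(22,18) = 79721796, c(22,19) = 1689765, c(22,20) = 25025.

2792167686, 79721796, 1689765, 25025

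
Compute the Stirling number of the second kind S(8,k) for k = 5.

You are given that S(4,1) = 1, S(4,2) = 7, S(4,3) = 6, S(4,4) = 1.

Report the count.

r5: T_5,2=2×7+1=15; T_5,3=3×6+7=25; T_5,4=4×1+6=10; T_5,5=5×0+1=1
r6: T_6,3=3×25+15=90; T_6,4=4×10+25=65; T_6,5=5×1+10=15
r7: T_7,4=4×65+90=350; T_7,5=5×15+65=140
r8: T_8,5=5×140+350=1050
Read S(8,5) = 1050.

1050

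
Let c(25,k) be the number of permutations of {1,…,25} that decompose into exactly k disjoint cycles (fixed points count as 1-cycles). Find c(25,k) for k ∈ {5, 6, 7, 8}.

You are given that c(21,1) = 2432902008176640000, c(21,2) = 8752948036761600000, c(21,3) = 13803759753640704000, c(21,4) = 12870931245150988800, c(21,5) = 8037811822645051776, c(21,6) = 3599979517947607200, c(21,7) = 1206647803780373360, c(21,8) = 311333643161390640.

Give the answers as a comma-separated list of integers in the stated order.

2677503356427960382362624, 1323714091579185857760000, 496910165055549644836800, 145901905527662649288000

[22] T[22,2]:21*8752948036761600000+2432902008176640000=186244810780170240000 · T[22,3]:21*13803759753640704000+8752948036761600000=298631902863216384000 · T[22,4]:21*12870931245150988800+13803759753640704000=284093315901811468800 · T[22,5]:21*8037811822645051776+12870931245150988800=181664979520697076096 · T[22,6]:21*3599979517947607200+8037811822645051776=83637381699544802976 · T[22,7]:21*1206647803780373360+3599979517947607200=28939583397335447760 · T[22,8]:21*311333643161390640+1206647803780373360=7744654310169576800
[23] T[23,3]:22*298631902863216384000+186244810780170240000=6756146673770930688000 · T[23,4]:22*284093315901811468800+298631902863216384000=6548684852703068697600 · T[23,5]:22*181664979520697076096+284093315901811468800=4280722865357147142912 · T[23,6]:22*83637381699544802976+181664979520697076096=2021687376910682741568 · T[23,7]:22*28939583397335447760+83637381699544802976=720308216440924653696 · T[23,8]:22*7744654310169576800+28939583397335447760=199321978221066137360
[24] T[24,4]:23*6548684852703068697600+6756146673770930688000=157375898285941510732800 · T[24,5]:23*4280722865357147142912+6548684852703068697600=105005310755917452984576 · T[24,6]:23*2021687376910682741568+4280722865357147142912=50779532534302850198976 · T[24,7]:23*720308216440924653696+2021687376910682741568=18588776355051949776576 · T[24,8]:23*199321978221066137360+720308216440924653696=5304713715525445812976
[25] T[25,5]:24*105005310755917452984576+157375898285941510732800=2677503356427960382362624 · T[25,6]:24*50779532534302850198976+105005310755917452984576=1323714091579185857760000 · T[25,7]:24*18588776355051949776576+50779532534302850198976=496910165055549644836800 · T[25,8]:24*5304713715525445812976+18588776355051949776576=145901905527662649288000
Read c(25,5) = 2677503356427960382362624, c(25,6) = 1323714091579185857760000, c(25,7) = 496910165055549644836800, c(25,8) = 145901905527662649288000.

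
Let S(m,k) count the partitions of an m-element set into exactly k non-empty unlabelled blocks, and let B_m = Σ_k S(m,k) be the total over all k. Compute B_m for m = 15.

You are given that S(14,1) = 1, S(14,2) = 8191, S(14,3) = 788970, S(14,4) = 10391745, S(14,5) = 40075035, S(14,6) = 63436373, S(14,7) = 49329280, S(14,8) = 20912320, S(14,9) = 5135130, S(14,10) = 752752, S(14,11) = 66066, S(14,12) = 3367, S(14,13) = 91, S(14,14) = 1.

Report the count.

1382958545

@15  (15,1):1·1+0→1, (15,2):8191·2+1→16383, (15,3):788970·3+8191→2375101, (15,4):10391745·4+788970→42355950, (15,5):40075035·5+10391745→210766920, (15,6):63436373·6+40075035→420693273, (15,7):49329280·7+63436373→408741333, (15,8):20912320·8+49329280→216627840, (15,9):5135130·9+20912320→67128490, (15,10):752752·10+5135130→12662650, (15,11):66066·11+752752→1479478, (15,12):3367·12+66066→106470, (15,13):91·13+3367→4550, (15,14):1·14+91→105, (15,15):0·15+1→1
B_15 = ΣS(15,k) = 1+16383+2375101+42355950+210766920+420693273+408741333+216627840+67128490+12662650+1479478+106470+4550+105+1 = 1382958545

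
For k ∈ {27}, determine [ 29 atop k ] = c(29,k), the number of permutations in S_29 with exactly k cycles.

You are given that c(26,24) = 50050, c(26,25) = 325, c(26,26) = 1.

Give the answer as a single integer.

row 27: T[27][25]=26·325+50050=58500  T[27][26]=26·1+325=351  T[27][27]=26·0+1=1
row 28: T[28][26]=27·351+58500=67977  T[28][27]=27·1+351=378
row 29: T[29][27]=28·378+67977=78561
Read c(29,27) = 78561.

78561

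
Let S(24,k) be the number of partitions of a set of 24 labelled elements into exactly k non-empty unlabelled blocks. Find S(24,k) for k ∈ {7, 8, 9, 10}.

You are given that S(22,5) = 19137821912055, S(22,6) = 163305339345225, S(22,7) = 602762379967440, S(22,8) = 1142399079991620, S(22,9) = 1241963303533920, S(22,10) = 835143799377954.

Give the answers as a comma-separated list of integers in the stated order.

i=23: T(23,6)=19137821912055+6·163305339345225=998969857983405 | T(23,7)=163305339345225+7·602762379967440=4382641999117305 | T(23,8)=602762379967440+8·1142399079991620=9741955019900400 | T(23,9)=1142399079991620+9·1241963303533920=12320068811796900 | T(23,10)=1241963303533920+10·835143799377954=9593401297313460
i=24: T(24,7)=998969857983405+7·4382641999117305=31677463851804540 | T(24,8)=4382641999117305+8·9741955019900400=82318282158320505 | T(24,9)=9741955019900400+9·12320068811796900=120622574326072500 | T(24,10)=12320068811796900+10·9593401297313460=108254081784931500
Read S(24,7) = 31677463851804540, S(24,8) = 82318282158320505, S(24,9) = 120622574326072500, S(24,10) = 108254081784931500.

31677463851804540, 82318282158320505, 120622574326072500, 108254081784931500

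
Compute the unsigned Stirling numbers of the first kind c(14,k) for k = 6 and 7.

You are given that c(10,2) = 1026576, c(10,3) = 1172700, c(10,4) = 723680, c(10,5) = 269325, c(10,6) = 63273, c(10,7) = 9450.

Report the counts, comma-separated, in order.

3336118786, 790943153

i=11: T(11,3)=1026576+10·1172700=12753576 | T(11,4)=1172700+10·723680=8409500 | T(11,5)=723680+10·269325=3416930 | T(11,6)=269325+10·63273=902055 | T(11,7)=63273+10·9450=157773
i=12: T(12,4)=12753576+11·8409500=105258076 | T(12,5)=8409500+11·3416930=45995730 | T(12,6)=3416930+11·902055=13339535 | T(12,7)=902055+11·157773=2637558
i=13: T(13,5)=105258076+12·45995730=657206836 | T(13,6)=45995730+12·13339535=206070150 | T(13,7)=13339535+12·2637558=44990231
i=14: T(14,6)=657206836+13·206070150=3336118786 | T(14,7)=206070150+13·44990231=790943153
Read c(14,6) = 3336118786, c(14,7) = 790943153.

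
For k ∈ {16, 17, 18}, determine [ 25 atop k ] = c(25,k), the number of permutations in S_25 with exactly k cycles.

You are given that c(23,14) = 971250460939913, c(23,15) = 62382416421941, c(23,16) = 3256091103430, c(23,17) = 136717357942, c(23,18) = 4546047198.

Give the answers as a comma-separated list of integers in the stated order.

5700586321864500, 290886679867135, 12191224980000

i=24: T(24,15)=971250460939913+23·62382416421941=2406046038644556 | T(24,16)=62382416421941+23·3256091103430=137272511800831 | T(24,17)=3256091103430+23·136717357942=6400590336096 | T(24,18)=136717357942+23·4546047198=241276443496
i=25: T(25,16)=2406046038644556+24·137272511800831=5700586321864500 | T(25,17)=137272511800831+24·6400590336096=290886679867135 | T(25,18)=6400590336096+24·241276443496=12191224980000
Read c(25,16) = 5700586321864500, c(25,17) = 290886679867135, c(25,18) = 12191224980000.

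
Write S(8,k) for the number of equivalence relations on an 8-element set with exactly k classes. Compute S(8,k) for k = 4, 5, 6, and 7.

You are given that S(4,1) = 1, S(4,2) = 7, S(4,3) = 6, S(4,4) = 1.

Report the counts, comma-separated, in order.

1701, 1050, 266, 28

i=5: T(5,1)=0+1·1=1 | T(5,2)=1+2·7=15 | T(5,3)=7+3·6=25 | T(5,4)=6+4·1=10 | T(5,5)=1+5·0=1
i=6: T(6,2)=1+2·15=31 | T(6,3)=15+3·25=90 | T(6,4)=25+4·10=65 | T(6,5)=10+5·1=15 | T(6,6)=1+6·0=1
i=7: T(7,3)=31+3·90=301 | T(7,4)=90+4·65=350 | T(7,5)=65+5·15=140 | T(7,6)=15+6·1=21 | T(7,7)=1+7·0=1
i=8: T(8,4)=301+4·350=1701 | T(8,5)=350+5·140=1050 | T(8,6)=140+6·21=266 | T(8,7)=21+7·1=28
Read S(8,4) = 1701, S(8,5) = 1050, S(8,6) = 266, S(8,7) = 28.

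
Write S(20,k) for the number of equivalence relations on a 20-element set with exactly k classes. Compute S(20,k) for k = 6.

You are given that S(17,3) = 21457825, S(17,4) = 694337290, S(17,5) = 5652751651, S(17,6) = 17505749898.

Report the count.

4306078895384

[18] T[18,4]:4*694337290+21457825=2798806985 · T[18,5]:5*5652751651+694337290=28958095545 · T[18,6]:6*17505749898+5652751651=110687251039
[19] T[19,5]:5*28958095545+2798806985=147589284710 · T[19,6]:6*110687251039+28958095545=693081601779
[20] T[20,6]:6*693081601779+147589284710=4306078895384
Read S(20,6) = 4306078895384.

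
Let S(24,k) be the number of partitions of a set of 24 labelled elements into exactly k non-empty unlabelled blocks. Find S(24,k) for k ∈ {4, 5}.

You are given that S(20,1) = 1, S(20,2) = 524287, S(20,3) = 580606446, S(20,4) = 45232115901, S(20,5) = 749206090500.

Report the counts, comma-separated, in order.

11681056634501, 485000783495250

i=21: T(21,1)=0+1·1=1 | T(21,2)=1+2·524287=1048575 | T(21,3)=524287+3·580606446=1742343625 | T(21,4)=580606446+4·45232115901=181509070050 | T(21,5)=45232115901+5·749206090500=3791262568401
i=22: T(22,2)=1+2·1048575=2097151 | T(22,3)=1048575+3·1742343625=5228079450 | T(22,4)=1742343625+4·181509070050=727778623825 | T(22,5)=181509070050+5·3791262568401=19137821912055
i=23: T(23,3)=2097151+3·5228079450=15686335501 | T(23,4)=5228079450+4·727778623825=2916342574750 | T(23,5)=727778623825+5·19137821912055=96416888184100
i=24: T(24,4)=15686335501+4·2916342574750=11681056634501 | T(24,5)=2916342574750+5·96416888184100=485000783495250
Read S(24,4) = 11681056634501, S(24,5) = 485000783495250.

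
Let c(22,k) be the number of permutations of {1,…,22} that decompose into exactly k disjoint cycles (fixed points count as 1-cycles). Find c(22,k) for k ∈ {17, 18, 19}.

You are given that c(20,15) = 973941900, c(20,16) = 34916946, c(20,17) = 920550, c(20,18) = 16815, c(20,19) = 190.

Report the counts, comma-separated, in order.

r21: T_21,16=20×34916946+973941900=1672280820; T_21,17=20×920550+34916946=53327946; T_21,18=20×16815+920550=1256850; T_21,19=20×190+16815=20615
r22: T_22,17=21×53327946+1672280820=2792167686; T_22,18=21×1256850+53327946=79721796; T_22,19=21×20615+1256850=1689765
Read c(22,17) = 2792167686, c(22,18) = 79721796, c(22,19) = 1689765.

2792167686, 79721796, 1689765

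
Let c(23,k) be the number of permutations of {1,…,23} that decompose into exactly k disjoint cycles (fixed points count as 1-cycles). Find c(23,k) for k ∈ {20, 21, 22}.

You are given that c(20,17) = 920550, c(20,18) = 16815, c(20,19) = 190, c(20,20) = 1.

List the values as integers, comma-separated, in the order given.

2240315, 30107, 253

i=21: T(21,18)=920550+20·16815=1256850 | T(21,19)=16815+20·190=20615 | T(21,20)=190+20·1=210 | T(21,21)=1+20·0=1
i=22: T(22,19)=1256850+21·20615=1689765 | T(22,20)=20615+21·210=25025 | T(22,21)=210+21·1=231 | T(22,22)=1+21·0=1
i=23: T(23,20)=1689765+22·25025=2240315 | T(23,21)=25025+22·231=30107 | T(23,22)=231+22·1=253
Read c(23,20) = 2240315, c(23,21) = 30107, c(23,22) = 253.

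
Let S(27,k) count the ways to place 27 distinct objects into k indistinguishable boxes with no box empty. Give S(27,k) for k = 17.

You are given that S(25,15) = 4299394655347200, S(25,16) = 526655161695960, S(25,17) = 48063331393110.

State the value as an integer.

35569317763922670

i=26: T(26,16)=4299394655347200+16·526655161695960=12725877242482560 | T(26,17)=526655161695960+17·48063331393110=1343731795378830
i=27: T(27,17)=12725877242482560+17·1343731795378830=35569317763922670
Read S(27,17) = 35569317763922670.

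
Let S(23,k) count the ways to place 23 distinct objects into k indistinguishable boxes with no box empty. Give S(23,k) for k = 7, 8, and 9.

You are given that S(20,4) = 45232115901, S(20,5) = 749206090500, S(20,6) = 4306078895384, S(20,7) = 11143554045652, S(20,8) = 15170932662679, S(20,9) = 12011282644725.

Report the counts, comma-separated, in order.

4382641999117305, 9741955019900400, 12320068811796900

i=21: T(21,5)=45232115901+5·749206090500=3791262568401 | T(21,6)=749206090500+6·4306078895384=26585679462804 | T(21,7)=4306078895384+7·11143554045652=82310957214948 | T(21,8)=11143554045652+8·15170932662679=132511015347084 | T(21,9)=15170932662679+9·12011282644725=123272476465204
i=22: T(22,6)=3791262568401+6·26585679462804=163305339345225 | T(22,7)=26585679462804+7·82310957214948=602762379967440 | T(22,8)=82310957214948+8·132511015347084=1142399079991620 | T(22,9)=132511015347084+9·123272476465204=1241963303533920
i=23: T(23,7)=163305339345225+7·602762379967440=4382641999117305 | T(23,8)=602762379967440+8·1142399079991620=9741955019900400 | T(23,9)=1142399079991620+9·1241963303533920=12320068811796900
Read S(23,7) = 4382641999117305, S(23,8) = 9741955019900400, S(23,9) = 12320068811796900.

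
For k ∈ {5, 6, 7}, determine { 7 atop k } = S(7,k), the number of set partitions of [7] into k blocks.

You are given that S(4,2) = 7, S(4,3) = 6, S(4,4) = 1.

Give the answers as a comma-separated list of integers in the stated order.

140, 21, 1

[5] T[5,3]:3*6+7=25 · T[5,4]:4*1+6=10 · T[5,5]:5*0+1=1
[6] T[6,4]:4*10+25=65 · T[6,5]:5*1+10=15 · T[6,6]:6*0+1=1
[7] T[7,5]:5*15+65=140 · T[7,6]:6*1+15=21 · T[7,7]:7*0+1=1
Read S(7,5) = 140, S(7,6) = 21, S(7,7) = 1.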